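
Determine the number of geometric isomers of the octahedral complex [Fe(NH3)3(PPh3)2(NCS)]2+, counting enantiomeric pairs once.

3

The six octahedral sites form three mutually perpendicular trans pairs.
There are 3 geometric isomers: NH3 mer, PPh3 trans; NH3 fac, PPh3 cis; NH3 mer, PPh3 cis.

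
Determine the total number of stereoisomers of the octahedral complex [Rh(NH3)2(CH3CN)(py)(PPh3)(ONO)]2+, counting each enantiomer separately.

In an octahedral complex each vertex has one trans partner and four cis neighbours.
Exhaustive case analysis gives 9 geometric isomers.
Of these, 6 lack any improper symmetry element and so occur as enantiomeric pairs, giving 9 + 6 = 15 stereoisomers in total.

15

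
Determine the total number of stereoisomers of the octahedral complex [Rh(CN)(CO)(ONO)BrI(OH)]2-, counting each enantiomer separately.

An octahedron has six vertices in three trans pairs; every non-trans pair is cis.
Exhaustive case analysis gives 15 geometric isomers.
Of these, 15 lack any improper symmetry element and so occur as enantiomeric pairs, giving 15 + 15 = 30 stereoisomers in total.

30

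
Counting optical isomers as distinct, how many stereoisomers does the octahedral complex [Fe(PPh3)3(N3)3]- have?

2

In an octahedral complex each vertex has one trans partner and four cis neighbours.
There are 2 geometric isomers: PPh3 mer; PPh3 fac.
Each arrangement has an internal mirror plane or centre of symmetry, so none is chiral.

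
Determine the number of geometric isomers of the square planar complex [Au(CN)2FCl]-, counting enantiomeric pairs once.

In a square planar complex each vertex has one trans partner and two cis neighbours.
Systematic placement gives 2 geometric isomers: CN cis; CN trans.

2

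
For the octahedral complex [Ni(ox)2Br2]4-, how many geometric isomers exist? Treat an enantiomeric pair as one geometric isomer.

2

An octahedron has six vertices in three trans pairs; every non-trans pair is cis.
Each ox is bidentate and must span two cis positions.
Working through the distinct placements yields 2 geometric isomers: Br trans; Br cis (chiral).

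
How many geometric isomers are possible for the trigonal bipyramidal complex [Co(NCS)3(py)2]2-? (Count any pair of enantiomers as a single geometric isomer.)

In a trigonal bipyramid the two axial positions differ from the three equatorial ones.
Systematic placement gives 3 geometric isomers: py both equatorial; py one axial, one equatorial; py both axial.

3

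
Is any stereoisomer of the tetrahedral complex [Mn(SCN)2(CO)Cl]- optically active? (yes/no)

Only one geometric arrangement is possible.

no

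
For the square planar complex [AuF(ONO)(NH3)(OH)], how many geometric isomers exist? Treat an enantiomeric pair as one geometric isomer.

A square has two trans pairs of vertices; adjacent vertices are cis.
The distinct arrangements are (3 in all): (F/OH trans, NH3/ONO trans); (F/ONO trans, NH3/OH trans); (F/NH3 trans, OH/ONO trans).

3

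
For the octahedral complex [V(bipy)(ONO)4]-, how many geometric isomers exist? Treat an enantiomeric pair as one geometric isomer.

Each bipy is bidentate and must span two cis positions.
Only one geometric arrangement is possible.

1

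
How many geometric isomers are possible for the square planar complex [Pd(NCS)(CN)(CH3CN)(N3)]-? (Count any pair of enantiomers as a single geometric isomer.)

In a square planar complex each vertex has one trans partner and two cis neighbours.
The distinct arrangements are (3 in all): (CH3CN/N3 trans, CN/NCS trans); (CH3CN/NCS trans, CN/N3 trans); (CH3CN/CN trans, N3/NCS trans).

3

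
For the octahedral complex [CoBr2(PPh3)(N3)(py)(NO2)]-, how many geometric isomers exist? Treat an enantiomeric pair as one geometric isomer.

The six octahedral sites form three mutually perpendicular trans pairs.
Placing the ligands in turn and identifying arrangements related by rotation or reflection leaves 9 distinct geometric isomers.

9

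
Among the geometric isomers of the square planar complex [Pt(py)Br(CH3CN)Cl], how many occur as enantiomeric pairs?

A square has two trans pairs of vertices; adjacent vertices are cis.
Working through the distinct placements yields 3 geometric isomers: (Br/Cl trans, CH3CN/py trans); (Br/py trans, CH3CN/Cl trans); (Br/CH3CN trans, Cl/py trans).
Each arrangement has an internal mirror plane or centre of symmetry, so none is chiral.

0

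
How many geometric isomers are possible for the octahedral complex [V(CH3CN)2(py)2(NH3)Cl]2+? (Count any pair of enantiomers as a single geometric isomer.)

6

Systematic placement gives 6 geometric isomers: CH3CN trans, py trans; CH3CN trans, py cis; CH3CN cis, py trans; CH3CN cis, py cis (3 arrangements, 2 chiral).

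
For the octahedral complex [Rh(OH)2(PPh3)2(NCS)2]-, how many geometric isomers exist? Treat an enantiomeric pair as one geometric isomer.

5

The six octahedral sites form three mutually perpendicular trans pairs.
There are 5 geometric isomers: OH trans, PPh3 trans, NCS trans; OH cis, PPh3 cis, NCS trans; OH cis, PPh3 trans, NCS cis; OH cis, PPh3 cis, NCS cis (chiral); OH trans, PPh3 cis, NCS cis.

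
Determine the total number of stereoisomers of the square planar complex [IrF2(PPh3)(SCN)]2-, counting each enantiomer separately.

2

In a square planar complex each vertex has one trans partner and two cis neighbours.
Systematic placement gives 2 geometric isomers: F cis; F trans.
Each arrangement has an internal mirror plane or centre of symmetry, so none is chiral.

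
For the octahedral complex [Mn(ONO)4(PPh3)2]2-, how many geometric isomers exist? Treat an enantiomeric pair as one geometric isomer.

In an octahedral complex each vertex has one trans partner and four cis neighbours.
Systematic placement gives 2 geometric isomers: PPh3 trans; PPh3 cis.

2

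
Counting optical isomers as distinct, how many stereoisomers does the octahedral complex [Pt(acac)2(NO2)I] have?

In an octahedral complex each vertex has one trans partner and four cis neighbours.
Each acac is bidentate and must span two cis positions.
The distinct arrangements are (2 in all): NO2 and I mutually trans; NO2 and I mutually cis (chiral).
One of these lacks any improper symmetry element and so occurs as an enantiomeric pair, giving 2 + 1 = 3 stereoisomers in total.

3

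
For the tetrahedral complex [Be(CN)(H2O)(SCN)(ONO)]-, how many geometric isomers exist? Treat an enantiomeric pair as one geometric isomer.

In a tetrahedral complex all four positions are equivalent and every pair of ligands is adjacent — there is no cis/trans distinction.
Only one geometric arrangement is possible; it has no improper symmetry element, so it exists as a pair of enantiomers (2 stereoisomers).

1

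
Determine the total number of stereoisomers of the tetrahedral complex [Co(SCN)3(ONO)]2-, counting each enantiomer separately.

All four vertices of a tetrahedron are equivalent and mutually adjacent, so cis/trans isomerism cannot arise.
Only one geometric arrangement is possible.

1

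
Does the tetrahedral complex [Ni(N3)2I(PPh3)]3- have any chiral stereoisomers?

no

In a tetrahedral complex all four positions are equivalent and every pair of ligands is adjacent — there is no cis/trans distinction.
Only one geometric arrangement is possible.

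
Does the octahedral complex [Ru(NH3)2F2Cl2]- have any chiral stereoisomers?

yes

Working through the distinct placements yields 5 geometric isomers: NH3 trans, F trans, Cl trans; NH3 cis, F cis, Cl trans; NH3 trans, F cis, Cl cis; NH3 cis, F cis, Cl cis (chiral); NH3 cis, F trans, Cl cis.
One of these lacks any improper symmetry element and so occurs as an enantiomeric pair, giving 5 + 1 = 6 stereoisomers in total.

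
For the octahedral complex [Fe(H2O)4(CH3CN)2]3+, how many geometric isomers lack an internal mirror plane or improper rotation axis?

0

The six octahedral sites form three mutually perpendicular trans pairs.
There are 2 geometric isomers: CH3CN trans; CH3CN cis.
Each arrangement has an internal mirror plane or centre of symmetry, so none is chiral.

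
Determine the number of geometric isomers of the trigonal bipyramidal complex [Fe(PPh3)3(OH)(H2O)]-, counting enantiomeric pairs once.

4

In a trigonal bipyramid the two axial positions differ from the three equatorial ones.
Working through the distinct placements yields 4 geometric isomers: OH axial, H2O axial; OH equatorial, H2O axial; OH axial, H2O equatorial; OH equatorial, H2O equatorial.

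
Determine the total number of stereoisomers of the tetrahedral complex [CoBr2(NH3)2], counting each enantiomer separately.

1

In a tetrahedral complex all four positions are equivalent and every pair of ligands is adjacent — there is no cis/trans distinction.
Only one geometric arrangement is possible.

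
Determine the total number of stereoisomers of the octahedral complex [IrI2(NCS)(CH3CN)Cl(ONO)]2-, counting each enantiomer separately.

In an octahedral complex each vertex has one trans partner and four cis neighbours.
Systematic enumeration (placing each ligand type in turn and discarding arrangements equivalent by rotation or reflection) gives 9 geometric isomers.
Of these, 6 lack any improper symmetry element and so occur as enantiomeric pairs, giving 9 + 6 = 15 stereoisomers in total.

15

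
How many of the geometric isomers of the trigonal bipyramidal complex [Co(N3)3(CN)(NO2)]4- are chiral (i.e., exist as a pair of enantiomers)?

0

A trigonal bipyramid has two axial and three equatorial sites, which are chemically inequivalent.
The distinct arrangements are (4 in all): CN axial, NO2 equatorial; CN axial, NO2 axial; CN equatorial, NO2 equatorial; CN equatorial, NO2 axial.
Each arrangement has an internal mirror plane or centre of symmetry, so none is chiral.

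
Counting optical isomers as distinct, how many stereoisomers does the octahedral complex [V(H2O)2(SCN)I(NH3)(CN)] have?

15

Placing the ligands in turn and identifying arrangements related by rotation or reflection leaves 9 distinct geometric isomers.
Of these, 6 lack any improper symmetry element and so occur as enantiomeric pairs, giving 9 + 6 = 15 stereoisomers in total.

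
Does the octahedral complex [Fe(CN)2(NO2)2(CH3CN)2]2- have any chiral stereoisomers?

yes

The six octahedral sites form three mutually perpendicular trans pairs.
Working through the distinct placements yields 5 geometric isomers: CN trans, NO2 trans, CH3CN trans; CN cis, NO2 cis, CH3CN trans; CN cis, NO2 trans, CH3CN cis; CN cis, NO2 cis, CH3CN cis (chiral); CN trans, NO2 cis, CH3CN cis.
One of these lacks any improper symmetry element and so occurs as an enantiomeric pair, giving 5 + 1 = 6 stereoisomers in total.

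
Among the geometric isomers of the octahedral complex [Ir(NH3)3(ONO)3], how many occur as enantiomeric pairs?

Systematic placement gives 2 geometric isomers: NH3 mer; NH3 fac.
Each arrangement has an internal mirror plane or centre of symmetry, so none is chiral.

0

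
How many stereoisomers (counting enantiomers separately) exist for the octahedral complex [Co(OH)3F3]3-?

2

Working through the distinct placements yields 2 geometric isomers: OH mer; OH fac.
Each arrangement has an internal mirror plane or centre of symmetry, so none is chiral.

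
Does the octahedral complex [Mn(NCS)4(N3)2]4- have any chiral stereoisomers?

no

An octahedron has six vertices in three trans pairs; every non-trans pair is cis.
The distinct arrangements are (2 in all): N3 trans; N3 cis.
Each arrangement has an internal mirror plane or centre of symmetry, so none is chiral.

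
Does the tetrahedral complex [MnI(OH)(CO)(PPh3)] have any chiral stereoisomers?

yes

Only one geometric arrangement is possible; it has no improper symmetry element, so it exists as a pair of enantiomers (2 stereoisomers).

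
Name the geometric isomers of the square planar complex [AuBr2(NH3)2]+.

cis and trans

A square has two trans pairs of vertices; adjacent vertices are cis.
There are 2 geometric isomers: Br cis; Br trans.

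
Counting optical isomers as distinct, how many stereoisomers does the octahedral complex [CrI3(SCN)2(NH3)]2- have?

3

The six octahedral sites form three mutually perpendicular trans pairs.
The distinct arrangements are (3 in all): I mer, SCN trans; I mer, SCN cis; I fac, SCN cis.
Each arrangement has an internal mirror plane or centre of symmetry, so none is chiral.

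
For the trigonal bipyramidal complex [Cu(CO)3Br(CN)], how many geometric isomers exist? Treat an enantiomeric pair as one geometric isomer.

In a trigonal bipyramid the two axial positions differ from the three equatorial ones.
Systematic placement gives 4 geometric isomers: Br axial, CN axial; Br axial, CN equatorial; Br equatorial, CN axial; Br equatorial, CN equatorial.

4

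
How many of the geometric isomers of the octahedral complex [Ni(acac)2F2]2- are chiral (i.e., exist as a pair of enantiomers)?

1

An octahedron has six vertices in three trans pairs; every non-trans pair is cis.
Each acac is bidentate and must span two cis positions.
The distinct arrangements are (2 in all): F trans; F cis (chiral).
One of these lacks any improper symmetry element and so occurs as an enantiomeric pair, giving 2 + 1 = 3 stereoisomers in total.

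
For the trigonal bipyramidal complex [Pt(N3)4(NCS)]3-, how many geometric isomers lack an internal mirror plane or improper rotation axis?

In a trigonal bipyramid the two axial positions differ from the three equatorial ones.
Systematic placement gives 2 geometric isomers: NCS equatorial; NCS axial.
Each arrangement has an internal mirror plane or centre of symmetry, so none is chiral.

0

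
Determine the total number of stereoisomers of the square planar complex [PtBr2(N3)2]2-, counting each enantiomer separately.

2

In a square planar complex each vertex has one trans partner and two cis neighbours.
Working through the distinct placements yields 2 geometric isomers: Br cis; Br trans.
Each arrangement has an internal mirror plane or centre of symmetry, so none is chiral.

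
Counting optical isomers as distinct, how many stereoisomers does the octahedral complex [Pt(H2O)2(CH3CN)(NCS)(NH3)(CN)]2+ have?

In an octahedral complex each vertex has one trans partner and four cis neighbours.
Exhaustive case analysis gives 9 geometric isomers.
Of these, 6 lack any improper symmetry element and so occur as enantiomeric pairs, giving 9 + 6 = 15 stereoisomers in total.

15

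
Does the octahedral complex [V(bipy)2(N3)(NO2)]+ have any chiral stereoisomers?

yes

The six octahedral sites form three mutually perpendicular trans pairs.
Each bipy is bidentate and must span two cis positions.
Working through the distinct placements yields 2 geometric isomers: N3 and NO2 mutually trans; N3 and NO2 mutually cis (chiral).
One of these lacks any improper symmetry element and so occurs as an enantiomeric pair, giving 2 + 1 = 3 stereoisomers in total.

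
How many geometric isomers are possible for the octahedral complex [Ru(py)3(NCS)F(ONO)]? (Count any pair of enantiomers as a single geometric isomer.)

In an octahedral complex each vertex has one trans partner and four cis neighbours.
The distinct arrangements are (4 in all): py mer (3 arrangements); py fac (chiral).

4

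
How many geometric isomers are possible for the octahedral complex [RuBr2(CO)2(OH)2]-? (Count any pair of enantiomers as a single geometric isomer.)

The distinct arrangements are (5 in all): Br trans, CO trans, OH trans; Br trans, CO cis, OH cis; Br cis, CO cis, OH trans; Br cis, CO cis, OH cis (chiral); Br cis, CO trans, OH cis.

5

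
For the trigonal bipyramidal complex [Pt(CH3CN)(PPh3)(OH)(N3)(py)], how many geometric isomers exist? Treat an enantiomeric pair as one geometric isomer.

A trigonal bipyramid has two axial and three equatorial sites, which are chemically inequivalent.
Placing the ligands in turn and identifying arrangements related by rotation or reflection leaves 10 distinct geometric isomers.

10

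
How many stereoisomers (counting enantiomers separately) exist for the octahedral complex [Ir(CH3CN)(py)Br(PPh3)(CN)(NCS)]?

In an octahedral complex each vertex has one trans partner and four cis neighbours.
Placing the ligands in turn and identifying arrangements related by rotation or reflection leaves 15 distinct geometric isomers.
Of these, 15 lack any improper symmetry element and so occur as enantiomeric pairs, giving 15 + 15 = 30 stereoisomers in total.

30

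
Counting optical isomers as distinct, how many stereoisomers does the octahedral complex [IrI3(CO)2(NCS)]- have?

3

The six octahedral sites form three mutually perpendicular trans pairs.
Working through the distinct placements yields 3 geometric isomers: I mer, CO trans; I fac, CO cis; I mer, CO cis.
Each arrangement has an internal mirror plane or centre of symmetry, so none is chiral.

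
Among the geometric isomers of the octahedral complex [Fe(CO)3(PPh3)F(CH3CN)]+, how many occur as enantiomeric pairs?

1

An octahedron has six vertices in three trans pairs; every non-trans pair is cis.
The distinct arrangements are (4 in all): CO mer (3 arrangements); CO fac (chiral).
One of these lacks any improper symmetry element and so occurs as an enantiomeric pair, giving 4 + 1 = 5 stereoisomers in total.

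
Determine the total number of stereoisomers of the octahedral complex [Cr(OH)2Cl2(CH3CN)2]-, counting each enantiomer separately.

The six octahedral sites form three mutually perpendicular trans pairs.
There are 5 geometric isomers: OH trans, Cl trans, CH3CN trans; OH cis, Cl cis, CH3CN trans; OH trans, Cl cis, CH3CN cis; OH cis, Cl cis, CH3CN cis (chiral); OH cis, Cl trans, CH3CN cis.
One of these lacks any improper symmetry element and so occurs as an enantiomeric pair, giving 5 + 1 = 6 stereoisomers in total.

6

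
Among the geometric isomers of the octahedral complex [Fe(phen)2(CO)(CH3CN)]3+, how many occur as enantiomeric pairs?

In an octahedral complex each vertex has one trans partner and four cis neighbours.
Each phen is bidentate and must span two cis positions.
Systematic placement gives 2 geometric isomers: CO and CH3CN mutually trans; CO and CH3CN mutually cis (chiral).
One of these lacks any improper symmetry element and so occurs as an enantiomeric pair, giving 2 + 1 = 3 stereoisomers in total.

1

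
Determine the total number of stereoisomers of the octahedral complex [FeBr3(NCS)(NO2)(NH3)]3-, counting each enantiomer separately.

An octahedron has six vertices in three trans pairs; every non-trans pair is cis.
The distinct arrangements are (4 in all): Br mer (3 arrangements); Br fac (chiral).
One of these lacks any improper symmetry element and so occurs as an enantiomeric pair, giving 4 + 1 = 5 stereoisomers in total.

5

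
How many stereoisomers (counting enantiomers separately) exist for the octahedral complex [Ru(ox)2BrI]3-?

In an octahedral complex each vertex has one trans partner and four cis neighbours.
Each ox is bidentate and must span two cis positions.
Working through the distinct placements yields 2 geometric isomers: Br and I mutually trans; Br and I mutually cis (chiral).
One of these lacks any improper symmetry element and so occurs as an enantiomeric pair, giving 2 + 1 = 3 stereoisomers in total.

3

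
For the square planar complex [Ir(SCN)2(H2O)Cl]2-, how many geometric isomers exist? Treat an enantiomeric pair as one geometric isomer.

2

In a square planar complex each vertex has one trans partner and two cis neighbours.
The distinct arrangements are (2 in all): SCN cis; SCN trans.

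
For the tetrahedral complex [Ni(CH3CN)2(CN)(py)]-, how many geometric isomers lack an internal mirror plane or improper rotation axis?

0

In a tetrahedral complex all four positions are equivalent and every pair of ligands is adjacent — there is no cis/trans distinction.
Only one geometric arrangement is possible.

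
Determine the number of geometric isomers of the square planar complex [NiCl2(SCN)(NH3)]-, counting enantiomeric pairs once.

2

A square has two trans pairs of vertices; adjacent vertices are cis.
Systematic placement gives 2 geometric isomers: Cl cis; Cl trans.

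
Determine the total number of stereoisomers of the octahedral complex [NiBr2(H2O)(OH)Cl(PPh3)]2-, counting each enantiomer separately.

15

Exhaustive case analysis gives 9 geometric isomers.
Of these, 6 lack any improper symmetry element and so occur as enantiomeric pairs, giving 9 + 6 = 15 stereoisomers in total.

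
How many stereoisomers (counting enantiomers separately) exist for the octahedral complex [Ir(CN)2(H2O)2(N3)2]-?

6

The six octahedral sites form three mutually perpendicular trans pairs.
Systematic placement gives 5 geometric isomers: CN trans, H2O trans, N3 trans; CN trans, H2O cis, N3 cis; CN cis, H2O cis, N3 trans; CN cis, H2O cis, N3 cis (chiral); CN cis, H2O trans, N3 cis.
One of these lacks any improper symmetry element and so occurs as an enantiomeric pair, giving 5 + 1 = 6 stereoisomers in total.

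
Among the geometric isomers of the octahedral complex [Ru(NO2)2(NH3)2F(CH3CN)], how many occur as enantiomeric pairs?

2

An octahedron has six vertices in three trans pairs; every non-trans pair is cis.
There are 6 geometric isomers: NO2 trans, NH3 trans; NO2 cis, NH3 cis (3 arrangements, 2 chiral); NO2 trans, NH3 cis; NO2 cis, NH3 trans.
Of these, 2 lack any improper symmetry element and so occur as enantiomeric pairs, giving 6 + 2 = 8 stereoisomers in total.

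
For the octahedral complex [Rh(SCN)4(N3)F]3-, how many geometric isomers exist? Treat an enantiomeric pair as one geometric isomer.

An octahedron has six vertices in three trans pairs; every non-trans pair is cis.
Systematic placement gives 2 geometric isomers: N3 and F mutually trans; N3 and F mutually cis.

2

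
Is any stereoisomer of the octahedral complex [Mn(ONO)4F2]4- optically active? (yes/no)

no

The six octahedral sites form three mutually perpendicular trans pairs.
Working through the distinct placements yields 2 geometric isomers: F trans; F cis.
Each arrangement has an internal mirror plane or centre of symmetry, so none is chiral.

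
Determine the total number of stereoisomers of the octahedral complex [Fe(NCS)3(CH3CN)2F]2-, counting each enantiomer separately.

Working through the distinct placements yields 3 geometric isomers: NCS mer, CH3CN trans; NCS mer, CH3CN cis; NCS fac, CH3CN cis.
Each arrangement has an internal mirror plane or centre of symmetry, so none is chiral.

3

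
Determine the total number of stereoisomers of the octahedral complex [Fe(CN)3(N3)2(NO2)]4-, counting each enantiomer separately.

3

Working through the distinct placements yields 3 geometric isomers: CN mer, N3 cis; CN mer, N3 trans; CN fac, N3 cis.
Each arrangement has an internal mirror plane or centre of symmetry, so none is chiral.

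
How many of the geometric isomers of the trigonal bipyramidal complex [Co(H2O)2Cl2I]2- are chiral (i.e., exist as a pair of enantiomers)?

1

A trigonal bipyramid has two axial and three equatorial sites, which are chemically inequivalent.
Placing the ligands in turn and identifying arrangements related by rotation or reflection leaves 5 distinct geometric isomers.
One of these lacks any improper symmetry element and so occurs as an enantiomeric pair, giving 5 + 1 = 6 stereoisomers in total.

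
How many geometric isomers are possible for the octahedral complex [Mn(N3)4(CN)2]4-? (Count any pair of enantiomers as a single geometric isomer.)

The six octahedral sites form three mutually perpendicular trans pairs.
There are 2 geometric isomers: CN trans; CN cis.

2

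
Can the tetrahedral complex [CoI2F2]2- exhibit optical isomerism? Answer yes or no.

no

All four vertices of a tetrahedron are equivalent and mutually adjacent, so cis/trans isomerism cannot arise.
Only one geometric arrangement is possible.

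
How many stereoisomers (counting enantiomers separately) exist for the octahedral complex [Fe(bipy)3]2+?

An octahedron has six vertices in three trans pairs; every non-trans pair is cis.
Each bipy is bidentate and must span two cis positions.
Only one geometric arrangement is possible; it has no improper symmetry element, so it exists as a pair of enantiomers (2 stereoisomers).

2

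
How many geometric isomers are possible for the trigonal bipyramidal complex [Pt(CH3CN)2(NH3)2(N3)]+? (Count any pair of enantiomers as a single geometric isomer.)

5

A trigonal bipyramid has two axial and three equatorial sites, which are chemically inequivalent.
Exhaustive case analysis gives 5 geometric isomers.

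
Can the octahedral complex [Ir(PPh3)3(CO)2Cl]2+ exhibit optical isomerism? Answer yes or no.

In an octahedral complex each vertex has one trans partner and four cis neighbours.
The distinct arrangements are (3 in all): PPh3 mer, CO trans; PPh3 mer, CO cis; PPh3 fac, CO cis.
Each arrangement has an internal mirror plane or centre of symmetry, so none is chiral.

no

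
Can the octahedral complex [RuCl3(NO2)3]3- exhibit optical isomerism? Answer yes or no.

The distinct arrangements are (2 in all): Cl mer; Cl fac.
Each arrangement has an internal mirror plane or centre of symmetry, so none is chiral.

no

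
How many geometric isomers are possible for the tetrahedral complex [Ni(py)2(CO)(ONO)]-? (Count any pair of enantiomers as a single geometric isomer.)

1

Only one geometric arrangement is possible.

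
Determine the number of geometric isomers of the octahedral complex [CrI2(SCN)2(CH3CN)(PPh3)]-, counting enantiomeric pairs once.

An octahedron has six vertices in three trans pairs; every non-trans pair is cis.
Systematic placement gives 6 geometric isomers: I cis, SCN trans; I cis, SCN cis (3 arrangements, 2 chiral); I trans, SCN trans; I trans, SCN cis.

6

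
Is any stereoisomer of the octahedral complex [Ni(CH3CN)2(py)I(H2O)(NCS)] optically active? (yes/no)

yes

The six octahedral sites form three mutually perpendicular trans pairs.
Placing the ligands in turn and identifying arrangements related by rotation or reflection leaves 9 distinct geometric isomers.
Of these, 6 lack any improper symmetry element and so occur as enantiomeric pairs, giving 9 + 6 = 15 stereoisomers in total.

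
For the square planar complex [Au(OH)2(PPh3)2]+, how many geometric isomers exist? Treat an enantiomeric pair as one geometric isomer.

2

Systematic placement gives 2 geometric isomers: OH cis; OH trans.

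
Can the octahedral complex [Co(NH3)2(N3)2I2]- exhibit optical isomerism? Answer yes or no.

yes

In an octahedral complex each vertex has one trans partner and four cis neighbours.
The distinct arrangements are (5 in all): NH3 trans, N3 trans, I trans; NH3 cis, N3 cis, I trans; NH3 trans, N3 cis, I cis; NH3 cis, N3 cis, I cis (chiral); NH3 cis, N3 trans, I cis.
One of these lacks any improper symmetry element and so occurs as an enantiomeric pair, giving 5 + 1 = 6 stereoisomers in total.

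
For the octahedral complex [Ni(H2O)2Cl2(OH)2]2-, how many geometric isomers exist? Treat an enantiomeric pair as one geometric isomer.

5

The six octahedral sites form three mutually perpendicular trans pairs.
The distinct arrangements are (5 in all): H2O trans, Cl trans, OH trans; H2O cis, Cl trans, OH cis; H2O cis, Cl cis, OH trans; H2O cis, Cl cis, OH cis (chiral); H2O trans, Cl cis, OH cis.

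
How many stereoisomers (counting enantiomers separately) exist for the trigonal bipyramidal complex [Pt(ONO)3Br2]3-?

3

A trigonal bipyramid has two axial and three equatorial sites, which are chemically inequivalent.
The distinct arrangements are (3 in all): Br both axial; Br one axial, one equatorial; Br both equatorial.
Each arrangement has an internal mirror plane or centre of symmetry, so none is chiral.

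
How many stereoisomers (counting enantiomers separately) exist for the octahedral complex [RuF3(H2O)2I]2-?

An octahedron has six vertices in three trans pairs; every non-trans pair is cis.
Systematic placement gives 3 geometric isomers: F mer, H2O cis; F mer, H2O trans; F fac, H2O cis.
Each arrangement has an internal mirror plane or centre of symmetry, so none is chiral.

3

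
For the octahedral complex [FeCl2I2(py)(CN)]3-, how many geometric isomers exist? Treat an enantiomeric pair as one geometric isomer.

The six octahedral sites form three mutually perpendicular trans pairs.
Working through the distinct placements yields 6 geometric isomers: Cl cis, I cis (3 arrangements, 2 chiral); Cl cis, I trans; Cl trans, I cis; Cl trans, I trans.

6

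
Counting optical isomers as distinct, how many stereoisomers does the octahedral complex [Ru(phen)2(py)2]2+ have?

In an octahedral complex each vertex has one trans partner and four cis neighbours.
Each phen is bidentate and must span two cis positions.
The distinct arrangements are (2 in all): py trans; py cis (chiral).
One of these lacks any improper symmetry element and so occurs as an enantiomeric pair, giving 2 + 1 = 3 stereoisomers in total.

3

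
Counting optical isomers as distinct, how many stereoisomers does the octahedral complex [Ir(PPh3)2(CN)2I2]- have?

There are 5 geometric isomers: PPh3 trans, CN trans, I trans; PPh3 cis, CN trans, I cis; PPh3 trans, CN cis, I cis; PPh3 cis, CN cis, I cis (chiral); PPh3 cis, CN cis, I trans.
One of these lacks any improper symmetry element and so occurs as an enantiomeric pair, giving 5 + 1 = 6 stereoisomers in total.

6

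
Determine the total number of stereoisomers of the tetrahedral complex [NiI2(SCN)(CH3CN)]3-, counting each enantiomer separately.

1

All four vertices of a tetrahedron are equivalent and mutually adjacent, so cis/trans isomerism cannot arise.
Only one geometric arrangement is possible.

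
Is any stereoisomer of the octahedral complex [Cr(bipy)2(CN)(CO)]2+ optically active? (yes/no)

yes

An octahedron has six vertices in three trans pairs; every non-trans pair is cis.
Each bipy is bidentate and must span two cis positions.
The distinct arrangements are (2 in all): CN and CO mutually trans; CN and CO mutually cis (chiral).
One of these lacks any improper symmetry element and so occurs as an enantiomeric pair, giving 2 + 1 = 3 stereoisomers in total.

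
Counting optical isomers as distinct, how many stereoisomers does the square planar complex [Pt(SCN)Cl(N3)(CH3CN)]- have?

3

In a square planar complex each vertex has one trans partner and two cis neighbours.
There are 3 geometric isomers: (CH3CN/N3 trans, Cl/SCN trans); (CH3CN/SCN trans, Cl/N3 trans); (CH3CN/Cl trans, N3/SCN trans).
Each arrangement has an internal mirror plane or centre of symmetry, so none is chiral.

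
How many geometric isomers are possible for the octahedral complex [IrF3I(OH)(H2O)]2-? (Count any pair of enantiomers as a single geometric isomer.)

4

An octahedron has six vertices in three trans pairs; every non-trans pair is cis.
Systematic placement gives 4 geometric isomers: F mer (3 arrangements); F fac (chiral).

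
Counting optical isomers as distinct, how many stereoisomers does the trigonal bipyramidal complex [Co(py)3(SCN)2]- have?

3

A trigonal bipyramid has two axial and three equatorial sites, which are chemically inequivalent.
There are 3 geometric isomers: SCN both axial; SCN one axial, one equatorial; SCN both equatorial.
Each arrangement has an internal mirror plane or centre of symmetry, so none is chiral.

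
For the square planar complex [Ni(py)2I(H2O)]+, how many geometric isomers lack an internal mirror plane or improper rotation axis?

In a square planar complex each vertex has one trans partner and two cis neighbours.
The distinct arrangements are (2 in all): py cis; py trans.
Each arrangement has an internal mirror plane or centre of symmetry, so none is chiral.

0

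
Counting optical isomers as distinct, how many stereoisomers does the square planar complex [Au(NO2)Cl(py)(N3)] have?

A square has two trans pairs of vertices; adjacent vertices are cis.
Working through the distinct placements yields 3 geometric isomers: (Cl/NO2 trans, N3/py trans); (Cl/py trans, N3/NO2 trans); (Cl/N3 trans, NO2/py trans).
Each arrangement has an internal mirror plane or centre of symmetry, so none is chiral.

3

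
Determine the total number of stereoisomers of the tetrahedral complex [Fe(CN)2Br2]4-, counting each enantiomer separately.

1

All four vertices of a tetrahedron are equivalent and mutually adjacent, so cis/trans isomerism cannot arise.
Only one geometric arrangement is possible.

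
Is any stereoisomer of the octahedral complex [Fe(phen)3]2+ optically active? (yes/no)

In an octahedral complex each vertex has one trans partner and four cis neighbours.
Each phen is bidentate and must span two cis positions.
Only one geometric arrangement is possible; it has no improper symmetry element, so it exists as a pair of enantiomers (2 stereoisomers).

yes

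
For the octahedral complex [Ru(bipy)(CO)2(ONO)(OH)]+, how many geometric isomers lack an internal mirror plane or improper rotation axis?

An octahedron has six vertices in three trans pairs; every non-trans pair is cis.
Each bipy is bidentate and must span two cis positions.
The distinct arrangements are (4 in all): CO trans; CO cis (3 arrangements, 2 chiral).
Of these, 2 lack any improper symmetry element and so occur as enantiomeric pairs, giving 4 + 2 = 6 stereoisomers in total.

2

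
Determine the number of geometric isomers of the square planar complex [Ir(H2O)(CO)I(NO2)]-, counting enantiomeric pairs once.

In a square planar complex each vertex has one trans partner and two cis neighbours.
Working through the distinct placements yields 3 geometric isomers: (CO/I trans, H2O/NO2 trans); (CO/NO2 trans, H2O/I trans); (CO/H2O trans, I/NO2 trans).

3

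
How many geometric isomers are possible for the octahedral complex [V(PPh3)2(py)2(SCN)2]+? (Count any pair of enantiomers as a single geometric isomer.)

5

There are 5 geometric isomers: PPh3 trans, py trans, SCN trans; PPh3 trans, py cis, SCN cis; PPh3 cis, py trans, SCN cis; PPh3 cis, py cis, SCN cis (chiral); PPh3 cis, py cis, SCN trans.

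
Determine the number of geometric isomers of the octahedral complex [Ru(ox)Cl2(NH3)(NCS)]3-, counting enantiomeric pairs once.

4

In an octahedral complex each vertex has one trans partner and four cis neighbours.
Each ox is bidentate and must span two cis positions.
Systematic placement gives 4 geometric isomers: Cl trans; Cl cis (3 arrangements, 2 chiral).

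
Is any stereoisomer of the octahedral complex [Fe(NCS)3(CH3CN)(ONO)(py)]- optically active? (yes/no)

yes

In an octahedral complex each vertex has one trans partner and four cis neighbours.
Working through the distinct placements yields 4 geometric isomers: NCS mer (3 arrangements); NCS fac (chiral).
One of these lacks any improper symmetry element and so occurs as an enantiomeric pair, giving 4 + 1 = 5 stereoisomers in total.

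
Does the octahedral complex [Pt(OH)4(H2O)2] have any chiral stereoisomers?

no

The distinct arrangements are (2 in all): H2O trans; H2O cis.
Each arrangement has an internal mirror plane or centre of symmetry, so none is chiral.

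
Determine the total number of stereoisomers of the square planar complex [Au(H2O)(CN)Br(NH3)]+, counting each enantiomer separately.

A square has two trans pairs of vertices; adjacent vertices are cis.
The distinct arrangements are (3 in all): (Br/H2O trans, CN/NH3 trans); (Br/NH3 trans, CN/H2O trans); (Br/CN trans, H2O/NH3 trans).
Each arrangement has an internal mirror plane or centre of symmetry, so none is chiral.

3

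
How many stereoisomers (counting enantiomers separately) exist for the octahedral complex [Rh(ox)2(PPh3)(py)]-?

Each ox is bidentate and must span two cis positions.
Working through the distinct placements yields 2 geometric isomers: PPh3 and py mutually cis (chiral); PPh3 and py mutually trans.
One of these lacks any improper symmetry element and so occurs as an enantiomeric pair, giving 2 + 1 = 3 stereoisomers in total.

3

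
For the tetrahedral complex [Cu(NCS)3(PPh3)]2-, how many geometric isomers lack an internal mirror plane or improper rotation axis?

In a tetrahedral complex all four positions are equivalent and every pair of ligands is adjacent — there is no cis/trans distinction.
Only one geometric arrangement is possible.

0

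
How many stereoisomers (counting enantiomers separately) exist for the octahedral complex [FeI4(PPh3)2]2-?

2

The six octahedral sites form three mutually perpendicular trans pairs.
There are 2 geometric isomers: PPh3 trans; PPh3 cis.
Each arrangement has an internal mirror plane or centre of symmetry, so none is chiral.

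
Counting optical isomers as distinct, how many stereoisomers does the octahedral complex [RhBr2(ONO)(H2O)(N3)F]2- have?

The six octahedral sites form three mutually perpendicular trans pairs.
Exhaustive case analysis gives 9 geometric isomers.
Of these, 6 lack any improper symmetry element and so occur as enantiomeric pairs, giving 9 + 6 = 15 stereoisomers in total.

15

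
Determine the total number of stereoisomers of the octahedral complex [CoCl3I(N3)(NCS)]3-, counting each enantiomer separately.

5

The six octahedral sites form three mutually perpendicular trans pairs.
The distinct arrangements are (4 in all): Cl mer (3 arrangements); Cl fac (chiral).
One of these lacks any improper symmetry element and so occurs as an enantiomeric pair, giving 4 + 1 = 5 stereoisomers in total.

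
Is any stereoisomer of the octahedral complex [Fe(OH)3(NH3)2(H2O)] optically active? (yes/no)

Working through the distinct placements yields 3 geometric isomers: OH mer, NH3 cis; OH mer, NH3 trans; OH fac, NH3 cis.
Each arrangement has an internal mirror plane or centre of symmetry, so none is chiral.

no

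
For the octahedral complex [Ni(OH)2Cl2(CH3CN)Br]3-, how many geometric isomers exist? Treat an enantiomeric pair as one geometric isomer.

6

In an octahedral complex each vertex has one trans partner and four cis neighbours.
Systematic placement gives 6 geometric isomers: OH trans, Cl trans; OH cis, Cl cis (3 arrangements, 2 chiral); OH trans, Cl cis; OH cis, Cl trans.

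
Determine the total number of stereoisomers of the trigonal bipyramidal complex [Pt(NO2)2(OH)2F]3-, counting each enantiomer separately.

In a trigonal bipyramid the two axial positions differ from the three equatorial ones.
Placing the ligands in turn and identifying arrangements related by rotation or reflection leaves 5 distinct geometric isomers.
One of these lacks any improper symmetry element and so occurs as an enantiomeric pair, giving 5 + 1 = 6 stereoisomers in total.

6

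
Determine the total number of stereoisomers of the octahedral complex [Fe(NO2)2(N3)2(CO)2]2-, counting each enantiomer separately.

The distinct arrangements are (5 in all): NO2 trans, N3 trans, CO trans; NO2 cis, N3 cis, CO trans; NO2 trans, N3 cis, CO cis; NO2 cis, N3 cis, CO cis (chiral); NO2 cis, N3 trans, CO cis.
One of these lacks any improper symmetry element and so occurs as an enantiomeric pair, giving 5 + 1 = 6 stereoisomers in total.

6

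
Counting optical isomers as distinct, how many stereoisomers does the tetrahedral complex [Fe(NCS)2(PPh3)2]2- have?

1

Only one geometric arrangement is possible.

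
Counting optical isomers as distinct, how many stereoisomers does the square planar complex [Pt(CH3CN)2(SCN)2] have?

A square has two trans pairs of vertices; adjacent vertices are cis.
Working through the distinct placements yields 2 geometric isomers: CH3CN cis; CH3CN trans.
Each arrangement has an internal mirror plane or centre of symmetry, so none is chiral.

2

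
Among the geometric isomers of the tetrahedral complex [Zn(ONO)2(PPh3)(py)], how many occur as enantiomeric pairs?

All four vertices of a tetrahedron are equivalent and mutually adjacent, so cis/trans isomerism cannot arise.
Only one geometric arrangement is possible.

0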